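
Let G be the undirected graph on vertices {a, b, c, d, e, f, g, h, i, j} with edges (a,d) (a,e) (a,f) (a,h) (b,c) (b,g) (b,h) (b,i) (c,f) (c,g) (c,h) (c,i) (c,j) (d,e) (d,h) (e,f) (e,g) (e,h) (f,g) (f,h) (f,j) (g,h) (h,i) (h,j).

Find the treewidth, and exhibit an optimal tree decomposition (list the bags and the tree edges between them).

Every bag has size at most 4, so the width is 4 − 1 = 3 and tw(G) ≤ 3. Conversely, {a, d, e, h} is a clique of size 4, and the vertices of any clique must share a bag in every tree decomposition; so some bag has ≥ 4 vertices and tw(G) ≥ 3. Combining the bounds, tw(G) = 3.

Treewidth 3.
One such decomposition:
Bags: B1 = {e, f, g, h}  B2 = {c, f, g, h}  B3 = {b, c, g, h}  B4 = {c, f, h, j}  B5 = {a, e, f, h}  B6 = {b, c, h, i}  B7 = {a, d, e, h}
Tree: B1–B2, B2–B3, B2–B4, B1–B5, B3–B6, B5–B7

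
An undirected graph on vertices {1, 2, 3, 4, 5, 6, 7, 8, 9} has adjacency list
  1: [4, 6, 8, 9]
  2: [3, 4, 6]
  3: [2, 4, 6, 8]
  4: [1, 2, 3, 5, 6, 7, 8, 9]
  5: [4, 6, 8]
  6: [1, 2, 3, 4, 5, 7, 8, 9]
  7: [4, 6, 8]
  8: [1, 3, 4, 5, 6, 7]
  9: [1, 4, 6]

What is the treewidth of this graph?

A width-3 tree decomposition is:
Bags: B1 = {2, 3, 4, 6}  B2 = {3, 4, 6, 8}  B3 = {4, 5, 6, 8}  B4 = {1, 4, 6, 8}  B5 = {4, 6, 7, 8}  B6 = {1, 4, 6, 9}
Tree: B1–B2, B2–B3, B2–B4, B3–B5, B4–B6
Every bag has size at most 4, so the width is 4 − 1 = 3 and tw(G) ≤ 3. For the lower bound, the 4 vertices {1, 4, 6, 8} are pairwise adjacent, and any tree decomposition puts a clique entirely inside one bag — forcing width ≥ 3. Therefore the treewidth is 3.

3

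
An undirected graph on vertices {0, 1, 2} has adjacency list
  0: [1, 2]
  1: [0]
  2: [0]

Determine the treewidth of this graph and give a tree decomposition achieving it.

Every bag has size at most 2, so the width is 2 − 1 = 1 and tw(G) ≤ 1. G has an edge, so its treewidth is at least 1. Combining the bounds, tw(G) = 1.

Treewidth 1.
Bags: B1 = {0, 2}  B2 = {0, 1}
Tree: B1–B2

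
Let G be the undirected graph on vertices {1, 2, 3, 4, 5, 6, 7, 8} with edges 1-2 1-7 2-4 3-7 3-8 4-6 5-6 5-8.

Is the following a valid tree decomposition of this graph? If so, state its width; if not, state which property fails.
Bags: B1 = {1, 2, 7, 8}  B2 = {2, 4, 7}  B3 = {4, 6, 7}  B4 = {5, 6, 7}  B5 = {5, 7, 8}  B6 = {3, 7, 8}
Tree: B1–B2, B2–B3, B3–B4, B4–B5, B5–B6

A tree decomposition must satisfy three properties: every vertex lies in some bag; for every edge, both endpoints lie together in some bag; and for every vertex, the bags containing it form a connected subtree. Here bags containing vertex 8 are not connected in the tree, so the decomposition is invalid.

No — bags containing vertex 8 are not connected in the tree.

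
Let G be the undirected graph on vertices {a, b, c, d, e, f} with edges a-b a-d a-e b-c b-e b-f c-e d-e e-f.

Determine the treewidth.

A width-2 tree decomposition is:
Bags: B1 = {a, b, e}  B2 = {b, e, f}  B3 = {b, c, e}  B4 = {a, d, e}
Tree: B1–B2, B1–B3, B1–B4
Every bag has size at most 3, so the width is 3 − 1 = 2 and tw(G) ≤ 2. For the lower bound, the 3 vertices {a, d, e} are pairwise adjacent, and any tree decomposition puts a clique entirely inside one bag — forcing width ≥ 2. Therefore the treewidth is 2.

2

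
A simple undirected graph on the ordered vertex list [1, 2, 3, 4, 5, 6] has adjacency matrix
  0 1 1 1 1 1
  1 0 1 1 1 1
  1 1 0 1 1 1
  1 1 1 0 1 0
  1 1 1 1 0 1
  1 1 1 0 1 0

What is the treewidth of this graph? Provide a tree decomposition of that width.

Treewidth 4.
One such decomposition:
Bags: B1 = {1, 2, 3, 5, 6}  B2 = {1, 2, 3, 4, 5}
Tree: B1–B2

The largest bag has 5 vertices, giving width 4; this decomposition certifies tw(G) ≤ 4. For the lower bound, the 5 vertices {1, 2, 3, 4, 5} are pairwise adjacent, and any tree decomposition puts a clique entirely inside one bag — forcing width ≥ 4. Therefore the treewidth is 4.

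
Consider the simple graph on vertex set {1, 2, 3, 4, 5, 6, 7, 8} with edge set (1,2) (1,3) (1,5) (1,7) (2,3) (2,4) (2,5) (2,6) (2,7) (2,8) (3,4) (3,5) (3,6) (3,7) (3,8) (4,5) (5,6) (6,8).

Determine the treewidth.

3

A width-3 tree decomposition is:
Bags: B1 = {1, 2, 3, 5}  B2 = {2, 3, 5, 6}  B3 = {1, 2, 3, 7}  B4 = {2, 3, 6, 8}  B5 = {2, 3, 4, 5}
Tree: B1–B2, B1–B3, B2–B4, B1–B5
Every bag has size at most 4, so the width is 4 − 1 = 3 and tw(G) ≤ 3. On the other hand G contains the 4-clique {2, 3, 6, 8}. A clique must lie in a single bag of any decomposition, so no decomposition can have width below 3. Combining the bounds, tw(G) = 3.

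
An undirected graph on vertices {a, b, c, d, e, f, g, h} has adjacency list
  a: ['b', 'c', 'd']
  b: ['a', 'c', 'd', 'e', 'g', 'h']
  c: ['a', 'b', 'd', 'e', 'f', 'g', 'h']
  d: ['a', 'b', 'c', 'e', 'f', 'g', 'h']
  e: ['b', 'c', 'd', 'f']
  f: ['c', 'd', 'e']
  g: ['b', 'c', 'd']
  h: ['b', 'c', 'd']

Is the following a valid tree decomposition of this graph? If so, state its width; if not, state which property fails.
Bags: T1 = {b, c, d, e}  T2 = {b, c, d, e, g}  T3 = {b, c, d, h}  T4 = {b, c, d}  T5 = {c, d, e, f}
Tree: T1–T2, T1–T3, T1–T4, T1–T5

No — vertex a appears in no bag.

A tree decomposition must satisfy three properties: every vertex lies in some bag; for every edge, both endpoints lie together in some bag; and for every vertex, the bags containing it form a connected subtree. Here vertex a appears in no bag, so the decomposition is invalid.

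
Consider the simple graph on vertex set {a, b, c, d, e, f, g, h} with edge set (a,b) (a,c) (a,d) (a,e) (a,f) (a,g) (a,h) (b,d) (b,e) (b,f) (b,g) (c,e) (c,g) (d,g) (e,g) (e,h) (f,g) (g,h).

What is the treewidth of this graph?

A width-3 tree decomposition is:
Bags: B1 = {a, b, e, g}  B2 = {a, e, g, h}  B3 = {a, b, f, g}  B4 = {a, c, e, g}  B5 = {a, b, d, g}
Tree: B1–B2, B1–B3, B1–B4, B1–B5
Every bag has size at most 4, so the width is 4 − 1 = 3 and tw(G) ≤ 3. On the other hand G contains the 4-clique {a, e, g, h}. A clique must lie in a single bag of any decomposition, so no decomposition can have width below 3. Hence tw(G) = 3 exactly.

3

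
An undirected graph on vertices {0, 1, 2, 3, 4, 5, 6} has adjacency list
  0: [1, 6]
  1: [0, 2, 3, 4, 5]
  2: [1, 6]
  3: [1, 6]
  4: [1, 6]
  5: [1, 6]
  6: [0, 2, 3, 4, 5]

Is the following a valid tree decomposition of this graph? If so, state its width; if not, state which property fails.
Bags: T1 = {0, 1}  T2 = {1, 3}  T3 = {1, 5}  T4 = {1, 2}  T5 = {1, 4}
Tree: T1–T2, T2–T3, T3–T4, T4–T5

No — vertex 6 appears in no bag.

A tree decomposition must satisfy three properties: every vertex lies in some bag; for every edge, both endpoints lie together in some bag; and for every vertex, the bags containing it form a connected subtree. Here vertex 6 appears in no bag, so the decomposition is invalid.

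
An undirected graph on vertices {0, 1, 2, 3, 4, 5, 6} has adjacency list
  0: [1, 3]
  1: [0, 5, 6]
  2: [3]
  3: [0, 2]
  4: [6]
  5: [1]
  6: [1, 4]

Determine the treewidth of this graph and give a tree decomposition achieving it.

Each bag holds 2 vertices, so the decomposition has width 1, which upper-bounds the treewidth. Since G has at least one edge (e.g. 0–1), it is not an edgeless graph, so tw(G) ≥ 1. Combining the bounds, tw(G) = 1.

Treewidth 1.
One optimal decomposition is:
Bags: B1 = {0, 1}  B2 = {1, 5}  B3 = {0, 3}  B4 = {2, 3}  B5 = {1, 6}  B6 = {4, 6}
Tree: B1–B2, B1–B3, B3–B4, B2–B5, B5–B6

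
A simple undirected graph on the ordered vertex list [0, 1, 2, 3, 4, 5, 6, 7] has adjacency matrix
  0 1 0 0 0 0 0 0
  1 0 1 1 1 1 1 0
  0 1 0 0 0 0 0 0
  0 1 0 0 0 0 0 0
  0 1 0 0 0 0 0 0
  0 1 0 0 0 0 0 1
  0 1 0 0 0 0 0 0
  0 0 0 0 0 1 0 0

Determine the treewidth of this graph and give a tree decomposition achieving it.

Treewidth 1.
One such decomposition:
Bags: B1 = {1, 5}  B2 = {0, 1}  B3 = {1, 3}  B4 = {1, 4}  B5 = {1, 6}  B6 = {1, 2}  B7 = {5, 7}
Tree: B1–B2, B1–B3, B1–B4, B3–B5, B5–B6, B1–B7

Every bag has size at most 2, so the width is 2 − 1 = 1 and tw(G) ≤ 1. G has an edge, so its treewidth is at least 1. The upper and lower bounds meet at 1, so that is the treewidth.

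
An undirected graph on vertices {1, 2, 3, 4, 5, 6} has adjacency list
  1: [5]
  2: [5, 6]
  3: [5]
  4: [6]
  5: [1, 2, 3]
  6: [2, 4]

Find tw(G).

A width-1 tree decomposition is:
Bags: B1 = {2, 6}  B2 = {2, 5}  B3 = {3, 5}  B4 = {1, 5}  B5 = {4, 6}
Tree: B1–B2, B2–B3, B3–B4, B1–B5
Each bag holds 2 vertices, so the decomposition has width 1, which upper-bounds the treewidth. Since G has at least one edge (e.g. 6–2), it is not an edgeless graph, so tw(G) ≥ 1. Hence tw(G) = 1 exactly.

1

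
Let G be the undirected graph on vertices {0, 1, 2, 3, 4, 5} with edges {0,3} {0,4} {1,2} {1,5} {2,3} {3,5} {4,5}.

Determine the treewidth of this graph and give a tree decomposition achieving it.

Treewidth 2.
Bags: B1 = {1, 2, 3}  B2 = {1, 3, 5}  B3 = {0, 3, 5}  B4 = {0, 4, 5}
Tree: B1–B2, B2–B3, B3–B4

The largest bag has 3 vertices, giving width 2; this decomposition certifies tw(G) ≤ 2. Since 2–1–5–3–2 is a cycle in G, G is not acyclic. Forests are exactly the graphs of treewidth ≤ 1, so tw(G) ≥ 2. Therefore the treewidth is 2.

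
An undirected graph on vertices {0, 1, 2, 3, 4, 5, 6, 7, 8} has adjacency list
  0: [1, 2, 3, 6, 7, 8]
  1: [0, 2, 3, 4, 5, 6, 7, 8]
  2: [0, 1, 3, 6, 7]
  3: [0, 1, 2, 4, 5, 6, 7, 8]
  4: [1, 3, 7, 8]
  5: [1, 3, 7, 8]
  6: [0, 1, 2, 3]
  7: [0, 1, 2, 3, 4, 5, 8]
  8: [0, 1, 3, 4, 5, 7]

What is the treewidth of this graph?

4

A width-4 tree decomposition is:
Bags: B1 = {0, 1, 2, 3, 7}  B2 = {0, 1, 3, 7, 8}  B3 = {1, 3, 4, 7, 8}  B4 = {0, 1, 2, 3, 6}  B5 = {1, 3, 5, 7, 8}
Tree: B1–B2, B2–B3, B1–B4, B2–B5
The largest bag has 5 vertices, giving width 4; this decomposition certifies tw(G) ≤ 4. On the other hand G contains the 5-clique {0, 1, 2, 3, 6}. A clique must lie in a single bag of any decomposition, so no decomposition can have width below 4. The upper and lower bounds meet at 4, so that is the treewidth.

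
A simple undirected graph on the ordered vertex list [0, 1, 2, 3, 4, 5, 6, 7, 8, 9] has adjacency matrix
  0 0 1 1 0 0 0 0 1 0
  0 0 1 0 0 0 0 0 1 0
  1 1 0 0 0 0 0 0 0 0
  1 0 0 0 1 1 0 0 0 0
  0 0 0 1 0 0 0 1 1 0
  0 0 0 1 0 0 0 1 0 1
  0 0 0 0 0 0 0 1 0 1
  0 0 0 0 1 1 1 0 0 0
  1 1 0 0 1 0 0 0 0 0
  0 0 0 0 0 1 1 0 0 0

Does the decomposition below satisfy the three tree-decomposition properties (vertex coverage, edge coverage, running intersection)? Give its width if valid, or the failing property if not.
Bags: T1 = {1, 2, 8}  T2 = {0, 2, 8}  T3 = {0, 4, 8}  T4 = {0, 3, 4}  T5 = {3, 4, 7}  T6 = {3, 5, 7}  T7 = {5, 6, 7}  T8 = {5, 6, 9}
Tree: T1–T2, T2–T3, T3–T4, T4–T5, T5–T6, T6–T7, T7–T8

Checking the three conditions: (i) the bags cover all of {0, 1, 2, 3, 4, 5, 6, 7, 8, 9}; (ii) for each edge, some bag contains both endpoints; (iii) the bags containing any fixed vertex form a subtree. All hold, so the decomposition is valid with width 3 − 1 = 2.

Yes; width 2.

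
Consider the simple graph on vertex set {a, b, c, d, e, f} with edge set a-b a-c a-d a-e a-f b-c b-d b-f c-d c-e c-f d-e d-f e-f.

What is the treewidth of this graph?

4

A width-4 tree decomposition is:
Bags: B1 = {a, c, d, e, f}  B2 = {a, b, c, d, f}
Tree: B1–B2
The largest bag has 5 vertices, giving width 4; this decomposition certifies tw(G) ≤ 4. On the other hand G contains the 5-clique {a, c, d, e, f}. A clique must lie in a single bag of any decomposition, so no decomposition can have width below 4. Combining the bounds, tw(G) = 4.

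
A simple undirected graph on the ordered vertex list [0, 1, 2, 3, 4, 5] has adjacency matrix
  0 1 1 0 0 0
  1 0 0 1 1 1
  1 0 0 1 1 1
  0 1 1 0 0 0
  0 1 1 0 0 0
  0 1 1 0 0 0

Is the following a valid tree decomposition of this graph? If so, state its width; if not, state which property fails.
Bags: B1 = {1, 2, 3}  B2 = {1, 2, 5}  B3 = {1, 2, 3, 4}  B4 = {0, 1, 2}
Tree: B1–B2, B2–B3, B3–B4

A tree decomposition must satisfy three properties: every vertex lies in some bag; for every edge, both endpoints lie together in some bag; and for every vertex, the bags containing it form a connected subtree. Here bags containing vertex 3 are not connected in the tree, so the decomposition is invalid.

No — bags containing vertex 3 are not connected in the tree.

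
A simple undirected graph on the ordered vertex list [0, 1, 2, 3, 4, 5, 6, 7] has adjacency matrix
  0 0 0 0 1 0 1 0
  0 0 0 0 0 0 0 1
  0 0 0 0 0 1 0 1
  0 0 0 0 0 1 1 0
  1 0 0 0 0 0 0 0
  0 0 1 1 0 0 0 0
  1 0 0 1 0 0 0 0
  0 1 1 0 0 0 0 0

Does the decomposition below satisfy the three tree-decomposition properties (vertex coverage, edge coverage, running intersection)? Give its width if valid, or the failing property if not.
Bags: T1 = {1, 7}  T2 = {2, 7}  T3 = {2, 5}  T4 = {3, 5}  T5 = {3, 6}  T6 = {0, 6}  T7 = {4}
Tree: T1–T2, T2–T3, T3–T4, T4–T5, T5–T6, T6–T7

No — edge (0,4) lies in no bag.

A tree decomposition must satisfy three properties: every vertex lies in some bag; for every edge, both endpoints lie together in some bag; and for every vertex, the bags containing it form a connected subtree. Here edge (0,4) lies in no bag, so the decomposition is invalid.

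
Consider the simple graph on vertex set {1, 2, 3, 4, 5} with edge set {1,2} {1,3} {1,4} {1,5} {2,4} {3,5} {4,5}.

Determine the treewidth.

2

A width-2 tree decomposition is:
Bags: B1 = {1, 4, 5}  B2 = {1, 3, 5}  B3 = {1, 2, 4}
Tree: B1–B2, B1–B3
The largest bag has 3 vertices, giving width 2; this decomposition certifies tw(G) ≤ 2. Conversely, {1, 3, 5} is a clique of size 3, and the vertices of any clique must share a bag in every tree decomposition; so some bag has ≥ 3 vertices and tw(G) ≥ 2. The upper and lower bounds meet at 2, so that is the treewidth.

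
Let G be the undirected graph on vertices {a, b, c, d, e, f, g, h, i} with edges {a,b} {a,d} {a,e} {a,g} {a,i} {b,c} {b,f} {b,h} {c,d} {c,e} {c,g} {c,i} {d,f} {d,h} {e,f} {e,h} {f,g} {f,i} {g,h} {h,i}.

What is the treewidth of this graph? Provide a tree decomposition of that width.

Every bag has size at most 5, so the width is 5 − 1 = 4 and tw(G) ≤ 4. For the lower bound: the 5 vertex sets {a,g}, {b,h}, {e,f}, {c}, {i} are disjoint, each induces a connected subgraph, and every pair is joined by at least one edge of G. Contracting each set to a single vertex therefore yields K_{5} as a minor, and since treewidth is minor-monotone, tw(G) ≥ tw(K_{5}) = 4. Combining the bounds, tw(G) = 4.

Treewidth 4.
One optimal decomposition is:
Bags: B1 = {a, c, f, g, h}  B2 = {a, b, c, f, h}  B3 = {a, c, e, f, h}  B4 = {a, c, f, h, i}  B5 = {a, c, d, f, h}
Tree: B1–B2, B2–B3, B3–B4, B4–B5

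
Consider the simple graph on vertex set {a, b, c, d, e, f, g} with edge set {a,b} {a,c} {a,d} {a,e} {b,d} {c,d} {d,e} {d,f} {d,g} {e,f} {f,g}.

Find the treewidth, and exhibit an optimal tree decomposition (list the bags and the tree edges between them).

Each bag holds 3 vertices, so the decomposition has width 2, which upper-bounds the treewidth. Conversely, {d, f, g} is a clique of size 3, and the vertices of any clique must share a bag in every tree decomposition; so some bag has ≥ 3 vertices and tw(G) ≥ 2. Hence tw(G) = 2 exactly.

Treewidth 2.
One such decomposition:
Bags: B1 = {d, e, f}  B2 = {a, d, e}  B3 = {a, c, d}  B4 = {d, f, g}  B5 = {a, b, d}
Tree: B1–B2, B2–B3, B1–B4, B2–B5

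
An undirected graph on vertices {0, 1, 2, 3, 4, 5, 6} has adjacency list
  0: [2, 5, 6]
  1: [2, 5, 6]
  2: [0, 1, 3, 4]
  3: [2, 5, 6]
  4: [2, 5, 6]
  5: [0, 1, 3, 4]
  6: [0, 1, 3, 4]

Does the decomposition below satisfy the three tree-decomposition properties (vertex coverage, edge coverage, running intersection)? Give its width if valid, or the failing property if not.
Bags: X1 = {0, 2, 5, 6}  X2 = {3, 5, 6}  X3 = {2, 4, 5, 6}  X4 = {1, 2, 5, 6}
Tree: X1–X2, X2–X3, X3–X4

A tree decomposition must satisfy three properties: every vertex lies in some bag; for every edge, both endpoints lie together in some bag; and for every vertex, the bags containing it form a connected subtree. Here edge (2,3) lies in no bag, so the decomposition is invalid.

No — edge (2,3) lies in no bag.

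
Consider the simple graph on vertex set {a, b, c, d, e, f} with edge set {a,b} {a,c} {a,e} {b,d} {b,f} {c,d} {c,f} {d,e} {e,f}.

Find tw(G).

A width-3 tree decomposition is:
Bags: B1 = {a, b, c, e}  B2 = {b, c, e, f}  B3 = {b, c, d, e}
Tree: B1–B2, B2–B3
The largest bag has 4 vertices, giving width 3; this decomposition certifies tw(G) ≤ 3. For the lower bound: the 4 vertex sets {a,b}, {e,f}, {c}, {d} are disjoint, each induces a connected subgraph, and every pair is joined by at least one edge of G. Contracting each set to a single vertex therefore yields K_{4} as a minor, and since treewidth is minor-monotone, tw(G) ≥ tw(K_{4}) = 3. Therefore the treewidth is 3.

3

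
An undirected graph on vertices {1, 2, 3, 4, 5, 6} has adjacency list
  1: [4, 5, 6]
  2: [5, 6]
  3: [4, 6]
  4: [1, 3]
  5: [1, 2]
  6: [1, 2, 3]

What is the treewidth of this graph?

A width-2 tree decomposition is:
Bags: B1 = {1, 3, 4}  B2 = {1, 3, 6}  B3 = {1, 5, 6}  B4 = {2, 5, 6}
Tree: B1–B2, B2–B3, B3–B4
Each bag holds 3 vertices, so the decomposition has width 2, which upper-bounds the treewidth. For the lower bound, G contains the cycle 4–3–6–1–4, so G is not a forest; only forests have treewidth ≤ 1, hence tw(G) ≥ 2. Therefore the treewidth is 2.

2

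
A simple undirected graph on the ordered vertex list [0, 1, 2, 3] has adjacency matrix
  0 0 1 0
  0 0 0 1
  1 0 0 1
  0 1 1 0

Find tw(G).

A width-1 tree decomposition is:
Bags: B1 = {0, 2}  B2 = {2, 3}  B3 = {1, 3}
Tree: B1–B2, B2–B3
The largest bag has 2 vertices, giving width 1; this decomposition certifies tw(G) ≤ 1. Any graph with an edge has treewidth ≥ 1, and G has the edge 0–2. The upper and lower bounds meet at 1, so that is the treewidth.

1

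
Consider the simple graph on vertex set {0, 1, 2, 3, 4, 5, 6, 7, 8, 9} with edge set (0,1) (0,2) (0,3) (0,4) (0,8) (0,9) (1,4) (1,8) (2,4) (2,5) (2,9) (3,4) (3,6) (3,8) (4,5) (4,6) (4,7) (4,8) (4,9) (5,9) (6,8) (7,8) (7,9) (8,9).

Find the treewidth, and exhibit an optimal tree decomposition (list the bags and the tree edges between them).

Treewidth 3.
One optimal decomposition is:
Bags: B1 = {0, 4, 8, 9}  B2 = {0, 2, 4, 9}  B3 = {4, 7, 8, 9}  B4 = {2, 4, 5, 9}  B5 = {0, 3, 4, 8}  B6 = {0, 1, 4, 8}  B7 = {3, 4, 6, 8}
Tree: B1–B2, B1–B3, B2–B4, B1–B5, B5–B6, B5–B7

Every bag has size at most 4, so the width is 4 − 1 = 3 and tw(G) ≤ 3. For the lower bound, the 4 vertices {0, 1, 4, 8} are pairwise adjacent, and any tree decomposition puts a clique entirely inside one bag — forcing width ≥ 3. The upper and lower bounds meet at 3, so that is the treewidth.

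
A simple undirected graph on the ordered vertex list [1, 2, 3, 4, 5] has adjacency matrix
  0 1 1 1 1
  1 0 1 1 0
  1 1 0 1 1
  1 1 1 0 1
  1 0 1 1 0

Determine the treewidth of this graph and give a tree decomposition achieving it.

The largest bag has 4 vertices, giving width 3; this decomposition certifies tw(G) ≤ 3. On the other hand G contains the 4-clique {1, 2, 3, 4}. A clique must lie in a single bag of any decomposition, so no decomposition can have width below 3. Combining the bounds, tw(G) = 3.

Treewidth 3.
One optimal decomposition is:
Bags: B1 = {1, 3, 4, 5}  B2 = {1, 2, 3, 4}
Tree: B1–B2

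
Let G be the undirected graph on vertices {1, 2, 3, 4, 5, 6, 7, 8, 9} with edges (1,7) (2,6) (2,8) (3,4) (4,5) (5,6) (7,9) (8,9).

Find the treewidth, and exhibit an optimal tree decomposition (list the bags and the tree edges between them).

Treewidth 1.
Bags: B1 = {3, 4}  B2 = {4, 5}  B3 = {5, 6}  B4 = {2, 6}  B5 = {2, 8}  B6 = {8, 9}  B7 = {7, 9}  B8 = {1, 7}
Tree: B1–B2, B2–B3, B3–B4, B4–B5, B5–B6, B6–B7, B7–B8

The largest bag has 2 vertices, giving width 1; this decomposition certifies tw(G) ≤ 1. G has an edge, so its treewidth is at least 1. Combining the bounds, tw(G) = 1.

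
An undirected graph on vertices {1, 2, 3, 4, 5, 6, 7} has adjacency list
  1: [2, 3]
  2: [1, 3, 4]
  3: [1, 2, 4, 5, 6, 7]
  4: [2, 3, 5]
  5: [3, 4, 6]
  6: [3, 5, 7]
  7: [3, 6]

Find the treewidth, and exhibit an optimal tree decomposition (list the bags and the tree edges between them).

Treewidth 2.
One such decomposition:
Bags: B1 = {3, 6, 7}  B2 = {3, 5, 6}  B3 = {3, 4, 5}  B4 = {2, 3, 4}  B5 = {1, 2, 3}
Tree: B1–B2, B2–B3, B3–B4, B4–B5

Every bag has size at most 3, so the width is 3 − 1 = 2 and tw(G) ≤ 2. Conversely, {1, 2, 3} is a clique of size 3, and the vertices of any clique must share a bag in every tree decomposition; so some bag has ≥ 3 vertices and tw(G) ≥ 2. Hence tw(G) = 2 exactly.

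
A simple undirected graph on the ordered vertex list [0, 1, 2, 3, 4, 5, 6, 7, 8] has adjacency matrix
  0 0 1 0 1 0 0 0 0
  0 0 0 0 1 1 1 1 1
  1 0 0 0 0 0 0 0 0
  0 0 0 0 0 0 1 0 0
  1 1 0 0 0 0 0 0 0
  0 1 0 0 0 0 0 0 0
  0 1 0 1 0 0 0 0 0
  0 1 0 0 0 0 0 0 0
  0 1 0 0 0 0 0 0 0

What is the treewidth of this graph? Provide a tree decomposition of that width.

Treewidth 1.
One such decomposition:
Bags: B1 = {1, 6}  B2 = {1, 4}  B3 = {3, 6}  B4 = {1, 7}  B5 = {1, 5}  B6 = {0, 4}  B7 = {1, 8}  B8 = {0, 2}
Tree: B1–B2, B1–B3, B2–B4, B4–B5, B2–B6, B5–B7, B6–B8

Every bag has size at most 2, so the width is 2 − 1 = 1 and tw(G) ≤ 1. Since G has at least one edge (e.g. 1–6), it is not an edgeless graph, so tw(G) ≥ 1. The upper and lower bounds meet at 1, so that is the treewidth.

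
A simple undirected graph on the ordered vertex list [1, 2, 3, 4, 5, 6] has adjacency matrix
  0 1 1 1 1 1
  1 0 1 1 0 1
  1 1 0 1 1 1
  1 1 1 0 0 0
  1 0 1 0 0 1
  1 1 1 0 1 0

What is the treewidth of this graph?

A width-3 tree decomposition is:
Bags: B1 = {1, 2, 3, 6}  B2 = {1, 2, 3, 4}  B3 = {1, 3, 5, 6}
Tree: B1–B2, B1–B3
Every bag has size at most 4, so the width is 4 − 1 = 3 and tw(G) ≤ 3. Conversely, {1, 2, 3, 4} is a clique of size 4, and the vertices of any clique must share a bag in every tree decomposition; so some bag has ≥ 4 vertices and tw(G) ≥ 3. Therefore the treewidth is 3.

3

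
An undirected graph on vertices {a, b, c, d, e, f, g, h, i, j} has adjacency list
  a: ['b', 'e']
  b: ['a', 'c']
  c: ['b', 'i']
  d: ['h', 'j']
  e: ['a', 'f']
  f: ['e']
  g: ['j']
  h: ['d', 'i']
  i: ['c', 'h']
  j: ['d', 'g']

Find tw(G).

1

A width-1 tree decomposition is:
Bags: B1 = {g, j}  B2 = {d, j}  B3 = {d, h}  B4 = {h, i}  B5 = {c, i}  B6 = {b, c}  B7 = {a, b}  B8 = {a, e}  B9 = {e, f}
Tree: B1–B2, B2–B3, B3–B4, B4–B5, B5–B6, B6–B7, B7–B8, B8–B9
The largest bag has 2 vertices, giving width 1; this decomposition certifies tw(G) ≤ 1. Since G has at least one edge (e.g. g–j), it is not an edgeless graph, so tw(G) ≥ 1. Combining the bounds, tw(G) = 1.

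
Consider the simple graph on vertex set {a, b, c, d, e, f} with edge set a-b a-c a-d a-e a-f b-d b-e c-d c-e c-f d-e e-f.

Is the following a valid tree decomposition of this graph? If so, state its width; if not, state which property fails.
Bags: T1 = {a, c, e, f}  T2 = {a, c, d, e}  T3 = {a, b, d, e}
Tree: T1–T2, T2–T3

Checking the three conditions: (i) the bags cover all of {a, b, c, d, e, f}; (ii) for each edge, some bag contains both endpoints; (iii) the bags containing any fixed vertex form a subtree. All hold, so the decomposition is valid with width 4 − 1 = 3.

Yes; width 3.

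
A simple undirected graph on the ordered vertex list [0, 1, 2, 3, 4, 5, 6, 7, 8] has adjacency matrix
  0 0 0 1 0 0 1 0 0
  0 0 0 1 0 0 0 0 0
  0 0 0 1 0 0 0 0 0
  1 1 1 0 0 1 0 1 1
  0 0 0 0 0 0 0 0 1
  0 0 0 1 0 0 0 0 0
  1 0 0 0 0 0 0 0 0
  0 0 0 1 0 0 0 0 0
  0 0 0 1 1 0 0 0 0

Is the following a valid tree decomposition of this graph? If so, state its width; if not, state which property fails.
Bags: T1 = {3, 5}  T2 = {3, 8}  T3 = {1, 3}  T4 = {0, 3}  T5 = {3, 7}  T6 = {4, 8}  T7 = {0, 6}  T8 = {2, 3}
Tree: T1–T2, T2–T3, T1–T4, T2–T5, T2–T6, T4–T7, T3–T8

Checking the three conditions: (i) the bags cover all of {0, 1, 2, 3, 4, 5, 6, 7, 8}; (ii) for each edge, some bag contains both endpoints; (iii) the bags containing any fixed vertex form a subtree. All hold, so the decomposition is valid with width 2 − 1 = 1.

Yes; width 1.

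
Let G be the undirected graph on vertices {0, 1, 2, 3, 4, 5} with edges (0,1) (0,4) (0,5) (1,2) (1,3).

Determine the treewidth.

A width-1 tree decomposition is:
Bags: B1 = {1, 2}  B2 = {0, 1}  B3 = {1, 3}  B4 = {0, 4}  B5 = {0, 5}
Tree: B1–B2, B1–B3, B2–B4, B4–B5
Every bag has size at most 2, so the width is 2 − 1 = 1 and tw(G) ≤ 1. G has an edge, so its treewidth is at least 1. Therefore the treewidth is 1.

1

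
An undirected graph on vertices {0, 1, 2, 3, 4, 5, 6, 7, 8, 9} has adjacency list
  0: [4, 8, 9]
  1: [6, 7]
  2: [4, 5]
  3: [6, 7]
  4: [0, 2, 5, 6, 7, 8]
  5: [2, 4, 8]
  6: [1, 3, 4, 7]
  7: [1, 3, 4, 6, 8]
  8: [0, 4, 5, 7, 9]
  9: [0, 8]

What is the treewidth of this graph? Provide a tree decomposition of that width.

Treewidth 2.
Bags: B1 = {4, 7, 8}  B2 = {4, 6, 7}  B3 = {0, 4, 8}  B4 = {4, 5, 8}  B5 = {0, 8, 9}  B6 = {2, 4, 5}  B7 = {1, 6, 7}  B8 = {3, 6, 7}
Tree: B1–B2, B1–B3, B3–B4, B3–B5, B4–B6, B2–B7, B7–B8

Every bag has size at most 3, so the width is 3 − 1 = 2 and tw(G) ≤ 2. Conversely, {1, 6, 7} is a clique of size 3, and the vertices of any clique must share a bag in every tree decomposition; so some bag has ≥ 3 vertices and tw(G) ≥ 2. Hence tw(G) = 2 exactly.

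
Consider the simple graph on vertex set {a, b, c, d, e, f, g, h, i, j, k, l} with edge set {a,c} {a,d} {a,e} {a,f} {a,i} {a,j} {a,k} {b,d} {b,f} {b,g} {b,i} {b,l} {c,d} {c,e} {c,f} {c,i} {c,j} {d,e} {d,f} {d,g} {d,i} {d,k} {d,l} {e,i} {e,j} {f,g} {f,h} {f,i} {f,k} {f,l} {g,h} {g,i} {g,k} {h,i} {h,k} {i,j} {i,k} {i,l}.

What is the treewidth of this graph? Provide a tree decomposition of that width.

Every bag has size at most 5, so the width is 5 − 1 = 4 and tw(G) ≤ 4. Conversely, {a, c, d, e, i} is a clique of size 5, and the vertices of any clique must share a bag in every tree decomposition; so some bag has ≥ 5 vertices and tw(G) ≥ 4. Combining the bounds, tw(G) = 4.

Treewidth 4.
One optimal decomposition is:
Bags: B1 = {a, d, f, i, k}  B2 = {d, f, g, i, k}  B3 = {b, d, f, g, i}  B4 = {a, c, d, f, i}  B5 = {f, g, h, i, k}  B6 = {b, d, f, i, l}  B7 = {a, c, d, e, i}  B8 = {a, c, e, i, j}
Tree: B1–B2, B2–B3, B1–B4, B2–B5, B3–B6, B4–B7, B7–B8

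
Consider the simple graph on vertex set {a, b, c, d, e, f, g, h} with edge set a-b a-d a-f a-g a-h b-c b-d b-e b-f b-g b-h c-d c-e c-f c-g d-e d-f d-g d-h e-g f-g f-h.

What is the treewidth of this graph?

A width-4 tree decomposition is:
Bags: B1 = {b, c, d, f, g}  B2 = {b, c, d, e, g}  B3 = {a, b, d, f, g}  B4 = {a, b, d, f, h}
Tree: B1–B2, B1–B3, B3–B4
Each bag holds 5 vertices, so the decomposition has width 4, which upper-bounds the treewidth. For the lower bound, the 5 vertices {b, c, d, e, g} are pairwise adjacent, and any tree decomposition puts a clique entirely inside one bag — forcing width ≥ 4. Combining the bounds, tw(G) = 4.

4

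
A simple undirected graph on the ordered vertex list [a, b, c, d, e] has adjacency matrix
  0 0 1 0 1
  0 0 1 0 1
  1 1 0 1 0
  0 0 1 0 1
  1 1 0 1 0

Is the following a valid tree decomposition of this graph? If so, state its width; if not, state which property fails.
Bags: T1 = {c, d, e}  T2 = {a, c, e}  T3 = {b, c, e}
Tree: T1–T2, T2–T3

Checking the three conditions: (i) the bags cover all of {a, b, c, d, e}; (ii) for each edge, some bag contains both endpoints; (iii) the bags containing any fixed vertex form a subtree. All hold, so the decomposition is valid with width 3 − 1 = 2.

Yes; width 2.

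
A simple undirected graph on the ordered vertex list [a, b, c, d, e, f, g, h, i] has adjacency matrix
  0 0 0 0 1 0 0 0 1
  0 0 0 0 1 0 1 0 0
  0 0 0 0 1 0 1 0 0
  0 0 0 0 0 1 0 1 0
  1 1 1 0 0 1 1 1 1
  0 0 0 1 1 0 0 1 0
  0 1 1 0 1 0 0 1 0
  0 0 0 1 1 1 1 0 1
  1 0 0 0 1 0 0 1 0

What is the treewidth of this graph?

A width-2 tree decomposition is:
Bags: B1 = {c, e, g}  B2 = {e, g, h}  B3 = {e, f, h}  B4 = {d, f, h}  B5 = {e, h, i}  B6 = {b, e, g}  B7 = {a, e, i}
Tree: B1–B2, B2–B3, B3–B4, B3–B5, B1–B6, B5–B7
The largest bag has 3 vertices, giving width 2; this decomposition certifies tw(G) ≤ 2. On the other hand G contains the 3-clique {d, f, h}. A clique must lie in a single bag of any decomposition, so no decomposition can have width below 2. Combining the bounds, tw(G) = 2.

2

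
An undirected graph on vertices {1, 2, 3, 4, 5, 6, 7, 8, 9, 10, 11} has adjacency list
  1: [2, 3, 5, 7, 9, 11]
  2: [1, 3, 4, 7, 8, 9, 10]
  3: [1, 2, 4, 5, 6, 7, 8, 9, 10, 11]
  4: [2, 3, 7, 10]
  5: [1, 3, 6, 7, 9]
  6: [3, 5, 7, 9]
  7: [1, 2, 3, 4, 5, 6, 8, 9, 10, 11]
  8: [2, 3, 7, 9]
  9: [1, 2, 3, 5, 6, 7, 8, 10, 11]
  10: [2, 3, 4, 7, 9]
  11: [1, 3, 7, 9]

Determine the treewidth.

4

A width-4 tree decomposition is:
Bags: B1 = {1, 2, 3, 7, 9}  B2 = {1, 3, 7, 9, 11}  B3 = {1, 3, 5, 7, 9}  B4 = {2, 3, 7, 9, 10}  B5 = {2, 3, 4, 7, 10}  B6 = {2, 3, 7, 8, 9}  B7 = {3, 5, 6, 7, 9}
Tree: B1–B2, B1–B3, B1–B4, B4–B5, B1–B6, B3–B7
The largest bag has 5 vertices, giving width 4; this decomposition certifies tw(G) ≤ 4. Conversely, {2, 3, 7, 8, 9} is a clique of size 5, and the vertices of any clique must share a bag in every tree decomposition; so some bag has ≥ 5 vertices and tw(G) ≥ 4. The upper and lower bounds meet at 4, so that is the treewidth.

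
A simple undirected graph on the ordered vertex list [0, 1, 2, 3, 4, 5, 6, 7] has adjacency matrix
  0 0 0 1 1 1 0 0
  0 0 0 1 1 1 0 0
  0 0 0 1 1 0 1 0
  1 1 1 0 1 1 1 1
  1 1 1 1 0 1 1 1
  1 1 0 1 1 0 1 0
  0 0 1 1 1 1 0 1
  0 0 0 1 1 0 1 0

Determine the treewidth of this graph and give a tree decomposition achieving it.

Treewidth 3.
One optimal decomposition is:
Bags: B1 = {3, 4, 5, 6}  B2 = {3, 4, 6, 7}  B3 = {0, 3, 4, 5}  B4 = {2, 3, 4, 6}  B5 = {1, 3, 4, 5}
Tree: B1–B2, B1–B3, B2–B4, B1–B5

Every bag has size at most 4, so the width is 4 − 1 = 3 and tw(G) ≤ 3. For the lower bound, the 4 vertices {2, 3, 4, 6} are pairwise adjacent, and any tree decomposition puts a clique entirely inside one bag — forcing width ≥ 3. Combining the bounds, tw(G) = 3.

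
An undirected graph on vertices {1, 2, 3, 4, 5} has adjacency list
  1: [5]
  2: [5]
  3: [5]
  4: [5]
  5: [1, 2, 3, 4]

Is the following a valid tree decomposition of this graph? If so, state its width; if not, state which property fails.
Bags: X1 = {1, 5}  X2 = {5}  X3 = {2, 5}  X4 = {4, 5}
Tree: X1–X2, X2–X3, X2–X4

A tree decomposition must satisfy three properties: every vertex lies in some bag; for every edge, both endpoints lie together in some bag; and for every vertex, the bags containing it form a connected subtree. Here vertex 3 appears in no bag, so the decomposition is invalid.

No — vertex 3 appears in no bag.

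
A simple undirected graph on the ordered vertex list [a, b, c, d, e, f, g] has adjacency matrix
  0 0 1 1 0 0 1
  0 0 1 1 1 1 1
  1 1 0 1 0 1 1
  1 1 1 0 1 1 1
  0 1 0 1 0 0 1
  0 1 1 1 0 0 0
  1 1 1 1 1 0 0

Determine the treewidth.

3

A width-3 tree decomposition is:
Bags: B1 = {b, c, d, g}  B2 = {a, c, d, g}  B3 = {b, c, d, f}  B4 = {b, d, e, g}
Tree: B1–B2, B1–B3, B1–B4
Each bag holds 4 vertices, so the decomposition has width 3, which upper-bounds the treewidth. On the other hand G contains the 4-clique {b, d, e, g}. A clique must lie in a single bag of any decomposition, so no decomposition can have width below 3. The upper and lower bounds meet at 3, so that is the treewidth.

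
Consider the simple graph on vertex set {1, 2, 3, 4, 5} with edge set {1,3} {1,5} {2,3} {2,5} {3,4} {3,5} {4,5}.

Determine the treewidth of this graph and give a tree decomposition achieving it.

Every bag has size at most 3, so the width is 3 − 1 = 2 and tw(G) ≤ 2. On the other hand G contains the 3-clique {1, 3, 5}. A clique must lie in a single bag of any decomposition, so no decomposition can have width below 2. Hence tw(G) = 2 exactly.

Treewidth 2.
One such decomposition:
Bags: B1 = {2, 3, 5}  B2 = {3, 4, 5}  B3 = {1, 3, 5}
Tree: B1–B2, B1–B3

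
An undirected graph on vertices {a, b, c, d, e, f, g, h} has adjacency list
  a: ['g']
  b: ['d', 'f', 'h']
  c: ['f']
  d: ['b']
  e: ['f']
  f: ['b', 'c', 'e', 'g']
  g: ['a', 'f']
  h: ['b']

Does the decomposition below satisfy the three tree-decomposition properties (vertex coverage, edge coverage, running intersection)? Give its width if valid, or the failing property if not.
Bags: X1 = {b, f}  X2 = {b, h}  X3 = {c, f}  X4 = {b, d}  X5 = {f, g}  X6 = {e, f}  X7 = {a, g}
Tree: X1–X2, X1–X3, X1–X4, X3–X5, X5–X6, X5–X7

Yes; width 1.

Vertex coverage: the bags together contain {a, b, c, d, e, f, g, h}, the full vertex set. Edge coverage: each edge of G has both endpoints in at least one bag. Running intersection: for every vertex, the bags containing it form a connected subtree. All three properties hold, so this is a valid tree decomposition of width max|bag| − 1 = 1, and hence tw(G) ≤ 1.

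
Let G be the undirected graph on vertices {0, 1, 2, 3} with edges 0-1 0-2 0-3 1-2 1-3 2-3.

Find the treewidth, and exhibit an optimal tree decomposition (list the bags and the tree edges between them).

Treewidth 3.
Bags: B1 = {0, 1, 2, 3}
Tree: (single bag)

A single bag containing all 4 vertices is trivially a valid decomposition of width 3. For the lower bound, the 4 vertices {0, 1, 2, 3} are pairwise adjacent, and any tree decomposition puts a clique entirely inside one bag — forcing width ≥ 3. Hence tw(G) = 3 exactly.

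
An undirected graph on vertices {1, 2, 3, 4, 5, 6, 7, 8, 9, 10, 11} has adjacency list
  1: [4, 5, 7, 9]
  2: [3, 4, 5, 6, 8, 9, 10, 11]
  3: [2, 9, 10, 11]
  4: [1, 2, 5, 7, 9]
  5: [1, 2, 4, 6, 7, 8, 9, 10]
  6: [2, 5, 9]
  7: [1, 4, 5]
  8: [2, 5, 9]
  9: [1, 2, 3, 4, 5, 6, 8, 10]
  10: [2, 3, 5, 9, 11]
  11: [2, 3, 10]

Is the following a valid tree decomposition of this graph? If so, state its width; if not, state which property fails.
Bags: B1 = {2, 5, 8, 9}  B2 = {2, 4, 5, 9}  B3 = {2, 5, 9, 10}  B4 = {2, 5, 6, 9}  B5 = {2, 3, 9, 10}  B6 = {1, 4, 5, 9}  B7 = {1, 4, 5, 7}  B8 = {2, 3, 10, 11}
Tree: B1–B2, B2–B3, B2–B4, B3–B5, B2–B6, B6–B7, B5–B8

Yes; width 3.

Every vertex of G appears in some bag (union = {1, 2, 3, 4, 5, 6, 7, 8, 9, 10, 11}); every edge is covered by a bag; and for each vertex v the set of bags containing v is connected in the bag tree. The decomposition is therefore valid. The largest bag has 4 vertices, so the width is 3.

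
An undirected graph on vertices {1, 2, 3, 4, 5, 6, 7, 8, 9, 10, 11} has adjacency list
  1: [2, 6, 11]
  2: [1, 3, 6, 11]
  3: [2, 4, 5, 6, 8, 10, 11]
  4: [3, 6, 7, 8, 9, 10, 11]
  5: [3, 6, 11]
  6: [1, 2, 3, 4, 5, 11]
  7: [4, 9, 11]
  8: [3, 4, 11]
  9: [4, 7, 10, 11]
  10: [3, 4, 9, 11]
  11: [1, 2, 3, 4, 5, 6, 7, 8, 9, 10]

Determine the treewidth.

A width-3 tree decomposition is:
Bags: B1 = {3, 4, 10, 11}  B2 = {3, 4, 8, 11}  B3 = {4, 9, 10, 11}  B4 = {3, 4, 6, 11}  B5 = {2, 3, 6, 11}  B6 = {4, 7, 9, 11}  B7 = {1, 2, 6, 11}  B8 = {3, 5, 6, 11}
Tree: B1–B2, B1–B3, B2–B4, B4–B5, B3–B6, B5–B7, B4–B8
Every bag has size at most 4, so the width is 4 − 1 = 3 and tw(G) ≤ 3. For the lower bound, the 4 vertices {1, 2, 6, 11} are pairwise adjacent, and any tree decomposition puts a clique entirely inside one bag — forcing width ≥ 3. The upper and lower bounds meet at 3, so that is the treewidth.

3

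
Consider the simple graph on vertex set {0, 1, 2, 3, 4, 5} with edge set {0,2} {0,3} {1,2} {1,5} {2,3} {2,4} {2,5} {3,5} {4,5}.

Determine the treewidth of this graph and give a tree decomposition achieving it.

The largest bag has 3 vertices, giving width 2; this decomposition certifies tw(G) ≤ 2. On the other hand G contains the 3-clique {0, 2, 3}. A clique must lie in a single bag of any decomposition, so no decomposition can have width below 2. Combining the bounds, tw(G) = 2.

Treewidth 2.
One optimal decomposition is:
Bags: B1 = {2, 4, 5}  B2 = {2, 3, 5}  B3 = {0, 2, 3}  B4 = {1, 2, 5}
Tree: B1–B2, B2–B3, B2–B4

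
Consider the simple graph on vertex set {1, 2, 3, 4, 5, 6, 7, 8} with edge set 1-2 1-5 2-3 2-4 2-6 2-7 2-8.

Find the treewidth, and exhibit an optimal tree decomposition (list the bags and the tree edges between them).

Treewidth 1.
One such decomposition:
Bags: B1 = {2, 6}  B2 = {1, 2}  B3 = {1, 5}  B4 = {2, 3}  B5 = {2, 7}  B6 = {2, 4}  B7 = {2, 8}
Tree: B1–B2, B2–B3, B2–B4, B2–B5, B1–B6, B5–B7

The largest bag has 2 vertices, giving width 1; this decomposition certifies tw(G) ≤ 1. G has an edge, so its treewidth is at least 1. Hence tw(G) = 1 exactly.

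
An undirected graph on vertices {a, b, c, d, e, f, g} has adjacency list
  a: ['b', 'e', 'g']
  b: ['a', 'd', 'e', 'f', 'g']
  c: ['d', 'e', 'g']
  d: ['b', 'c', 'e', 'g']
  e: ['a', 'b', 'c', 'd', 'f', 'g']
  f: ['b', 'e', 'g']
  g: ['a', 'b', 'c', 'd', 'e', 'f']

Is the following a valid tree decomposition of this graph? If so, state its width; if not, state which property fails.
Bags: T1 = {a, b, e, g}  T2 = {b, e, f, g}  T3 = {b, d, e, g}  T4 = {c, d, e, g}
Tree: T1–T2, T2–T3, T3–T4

Every vertex of G appears in some bag (union = {a, b, c, d, e, f, g}); every edge is covered by a bag; and for each vertex v the set of bags containing v is connected in the bag tree. The decomposition is therefore valid. The largest bag has 4 vertices, so the width is 3.

Yes; width 3.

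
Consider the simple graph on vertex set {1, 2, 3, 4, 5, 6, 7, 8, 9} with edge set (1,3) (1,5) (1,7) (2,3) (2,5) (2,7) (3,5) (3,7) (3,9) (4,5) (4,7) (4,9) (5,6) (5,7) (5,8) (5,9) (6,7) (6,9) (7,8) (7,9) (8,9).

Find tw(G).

A width-3 tree decomposition is:
Bags: B1 = {3, 5, 7, 9}  B2 = {5, 6, 7, 9}  B3 = {5, 7, 8, 9}  B4 = {2, 3, 5, 7}  B5 = {1, 3, 5, 7}  B6 = {4, 5, 7, 9}
Tree: B1–B2, B1–B3, B1–B4, B4–B5, B1–B6
Each bag holds 4 vertices, so the decomposition has width 3, which upper-bounds the treewidth. For the lower bound, the 4 vertices {1, 3, 5, 7} are pairwise adjacent, and any tree decomposition puts a clique entirely inside one bag — forcing width ≥ 3. Combining the bounds, tw(G) = 3.

3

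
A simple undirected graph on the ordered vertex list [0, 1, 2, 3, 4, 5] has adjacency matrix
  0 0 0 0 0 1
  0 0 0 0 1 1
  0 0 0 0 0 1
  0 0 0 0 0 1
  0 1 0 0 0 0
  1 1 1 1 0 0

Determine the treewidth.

A width-1 tree decomposition is:
Bags: B1 = {1, 5}  B2 = {0, 5}  B3 = {2, 5}  B4 = {1, 4}  B5 = {3, 5}
Tree: B1–B2, B2–B3, B1–B4, B2–B5
Every bag has size at most 2, so the width is 2 − 1 = 1 and tw(G) ≤ 1. Any graph with an edge has treewidth ≥ 1, and G has the edge 1–5. The upper and lower bounds meet at 1, so that is the treewidth.

1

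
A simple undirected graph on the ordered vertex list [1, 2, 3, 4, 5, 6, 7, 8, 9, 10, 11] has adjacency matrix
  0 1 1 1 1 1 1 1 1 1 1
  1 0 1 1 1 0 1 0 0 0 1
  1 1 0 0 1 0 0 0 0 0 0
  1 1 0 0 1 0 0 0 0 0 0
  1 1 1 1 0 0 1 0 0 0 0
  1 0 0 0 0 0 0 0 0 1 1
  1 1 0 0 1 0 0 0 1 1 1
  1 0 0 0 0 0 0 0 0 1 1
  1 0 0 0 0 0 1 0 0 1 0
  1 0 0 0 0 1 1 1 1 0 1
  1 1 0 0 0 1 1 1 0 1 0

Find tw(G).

A width-3 tree decomposition is:
Bags: B1 = {1, 2, 7, 11}  B2 = {1, 7, 10, 11}  B3 = {1, 7, 9, 10}  B4 = {1, 8, 10, 11}  B5 = {1, 2, 5, 7}  B6 = {1, 6, 10, 11}  B7 = {1, 2, 4, 5}  B8 = {1, 2, 3, 5}
Tree: B1–B2, B2–B3, B2–B4, B1–B5, B4–B6, B5–B7, B7–B8
Each bag holds 4 vertices, so the decomposition has width 3, which upper-bounds the treewidth. For the lower bound, the 4 vertices {1, 2, 7, 11} are pairwise adjacent, and any tree decomposition puts a clique entirely inside one bag — forcing width ≥ 3. Therefore the treewidth is 3.

3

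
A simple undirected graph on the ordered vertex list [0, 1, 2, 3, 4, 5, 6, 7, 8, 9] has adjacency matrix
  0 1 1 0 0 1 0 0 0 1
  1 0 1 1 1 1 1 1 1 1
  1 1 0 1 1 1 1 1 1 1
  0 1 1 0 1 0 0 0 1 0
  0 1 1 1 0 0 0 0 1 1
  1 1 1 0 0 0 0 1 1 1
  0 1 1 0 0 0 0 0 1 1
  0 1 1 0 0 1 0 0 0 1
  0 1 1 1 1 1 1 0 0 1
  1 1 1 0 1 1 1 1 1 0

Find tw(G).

4

A width-4 tree decomposition is:
Bags: B1 = {1, 2, 5, 8, 9}  B2 = {0, 1, 2, 5, 9}  B3 = {1, 2, 4, 8, 9}  B4 = {1, 2, 6, 8, 9}  B5 = {1, 2, 3, 4, 8}  B6 = {1, 2, 5, 7, 9}
Tree: B1–B2, B1–B3, B1–B4, B3–B5, B1–B6
The largest bag has 5 vertices, giving width 4; this decomposition certifies tw(G) ≤ 4. On the other hand G contains the 5-clique {1, 2, 4, 8, 9}. A clique must lie in a single bag of any decomposition, so no decomposition can have width below 4. Combining the bounds, tw(G) = 4.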